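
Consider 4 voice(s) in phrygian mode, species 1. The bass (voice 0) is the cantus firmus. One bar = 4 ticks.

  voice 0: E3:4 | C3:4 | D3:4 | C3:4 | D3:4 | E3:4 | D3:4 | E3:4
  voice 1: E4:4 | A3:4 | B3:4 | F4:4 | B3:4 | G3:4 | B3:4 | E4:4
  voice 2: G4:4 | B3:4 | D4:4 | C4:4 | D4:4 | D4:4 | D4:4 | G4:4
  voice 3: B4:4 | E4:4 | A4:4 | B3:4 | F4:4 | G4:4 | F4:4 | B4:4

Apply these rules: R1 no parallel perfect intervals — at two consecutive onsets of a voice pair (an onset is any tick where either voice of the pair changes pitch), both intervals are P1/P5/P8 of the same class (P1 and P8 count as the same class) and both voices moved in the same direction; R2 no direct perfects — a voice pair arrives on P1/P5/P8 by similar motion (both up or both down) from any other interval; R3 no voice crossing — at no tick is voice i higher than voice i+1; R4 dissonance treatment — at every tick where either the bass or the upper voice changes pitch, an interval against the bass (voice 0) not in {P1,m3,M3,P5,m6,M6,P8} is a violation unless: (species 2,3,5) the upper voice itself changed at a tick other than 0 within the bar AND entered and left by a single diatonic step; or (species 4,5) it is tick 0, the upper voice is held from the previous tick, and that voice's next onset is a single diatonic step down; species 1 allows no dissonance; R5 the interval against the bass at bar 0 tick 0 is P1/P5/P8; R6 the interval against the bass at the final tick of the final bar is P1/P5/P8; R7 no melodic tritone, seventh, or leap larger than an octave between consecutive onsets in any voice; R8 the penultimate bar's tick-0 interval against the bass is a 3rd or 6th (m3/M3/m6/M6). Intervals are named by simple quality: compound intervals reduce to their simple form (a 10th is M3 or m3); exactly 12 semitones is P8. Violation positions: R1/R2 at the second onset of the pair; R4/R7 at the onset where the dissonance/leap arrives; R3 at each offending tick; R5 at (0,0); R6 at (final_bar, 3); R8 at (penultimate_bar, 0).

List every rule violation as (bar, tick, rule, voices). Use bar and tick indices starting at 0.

bar 0: v0=E3 v1=E4 v2=G4 v3=B4 downbeat P5
bar 1: v0=C3 v1=A3 v2=B3 v3=E4 downbeat M3
bar 2: v0=D3 v1=B3 v2=D4 v3=A4 downbeat P5
bar 3: v0=C3 v1=F4 v2=C4 v3=B3 downbeat M7
bar 4: v0=D3 v1=B3 v2=D4 v3=F4 downbeat m3
bar 5: v0=E3 v1=G3 v2=D4 v3=G4 downbeat m3
bar 6: v0=D3 v1=B3 v2=D4 v3=F4 downbeat m3
bar 7: v0=E3 v1=E4 v2=G4 v3=B4 downbeat P5
  -> R5 @ bar 0 tick 0 v(0, 2): opens on m3
  -> R1 @ bar 1 tick 0 v(1, 3): E4/B4 P5 -> A3/E4 P5 similar
  -> R4 @ bar 1 tick 0 v(0, 2): C3/B3 M7 untreated
  -> R2 @ bar 2 tick 0 v(0, 2): C3/B3 M7 -> D3/D4 P8 similar
  -> R2 @ bar 2 tick 0 v(0, 3): C3/E4 M3 -> D3/A4 P5 similar
  -> R2 @ bar 2 tick 0 v(2, 3): B3/E4 P4 -> D4/A4 P5 similar
  -> R1 @ bar 3 tick 0 v(0, 2): D3/D4 P8 -> C3/C4 P8 similar
  -> R3 @ bar 3 tick 0 v(1, 2): F4 above C4
  -> R3 @ bar 3 tick 0 v(2, 3): C4 above B3
  -> R4 @ bar 3 tick 0 v(0, 1): C3/F4 P4 untreated
  -> R4 @ bar 3 tick 0 v(0, 3): C3/B3 M7 untreated
  -> R7 @ bar 3 tick 0 v(1,): B3->F4 leap 6st
  -> R7 @ bar 3 tick 0 v(3,): A4->B3 leap 10st
  -> R3 @ bar 3 tick 1 v(1, 2): F4 above C4
  -> R3 @ bar 3 tick 1 v(2, 3): C4 above B3
  -> R3 @ bar 3 tick 2 v(1, 2): F4 above C4
  -> R3 @ bar 3 tick 2 v(2, 3): C4 above B3
  -> R3 @ bar 3 tick 3 v(1, 2): F4 above C4
  -> R3 @ bar 3 tick 3 v(2, 3): C4 above B3
  -> R1 @ bar 4 tick 0 v(0, 2): C3/C4 P8 -> D3/D4 P8 similar
  -> R7 @ bar 4 tick 0 v(1,): F4->B3 leap 6st
  -> R7 @ bar 4 tick 0 v(3,): B3->F4 leap 6st
  -> R4 @ bar 5 tick 0 v(0, 2): E3/D4 m7 untreated
  -> R8 @ bar 6 tick 0 v(0, 2): penult P8 not 3rd/6th
  -> R2 @ bar 7 tick 0 v(0, 1): D3/B3 M6 -> E3/E4 P8 similar
  -> R2 @ bar 7 tick 0 v(0, 3): D3/F4 m3 -> E3/B4 P5 similar
  -> R2 @ bar 7 tick 0 v(1, 3): B3/F4 TT -> E4/B4 P5 similar
  -> R7 @ bar 7 tick 0 v(3,): F4->B4 leap 6st
  -> R6 @ bar 7 tick 3 v(0, 2): closes on m3

(0, 0, R5, (0, 2))
(1, 0, R1, (1, 3))
(1, 0, R4, (0, 2))
(2, 0, R2, (0, 2))
(2, 0, R2, (0, 3))
(2, 0, R2, (2, 3))
(3, 0, R1, (0, 2))
(3, 0, R3, (1, 2))
(3, 0, R3, (2, 3))
(3, 0, R4, (0, 1))
(3, 0, R4, (0, 3))
(3, 0, R7, (1,))
(3, 0, R7, (3,))
(3, 1, R3, (1, 2))
(3, 1, R3, (2, 3))
(3, 2, R3, (1, 2))
(3, 2, R3, (2, 3))
(3, 3, R3, (1, 2))
(3, 3, R3, (2, 3))
(4, 0, R1, (0, 2))
(4, 0, R7, (1,))
(4, 0, R7, (3,))
(5, 0, R4, (0, 2))
(6, 0, R8, (0, 2))
(7, 0, R2, (0, 1))
(7, 0, R2, (0, 3))
(7, 0, R2, (1, 3))
(7, 0, R7, (3,))
(7, 3, R6, (0, 2))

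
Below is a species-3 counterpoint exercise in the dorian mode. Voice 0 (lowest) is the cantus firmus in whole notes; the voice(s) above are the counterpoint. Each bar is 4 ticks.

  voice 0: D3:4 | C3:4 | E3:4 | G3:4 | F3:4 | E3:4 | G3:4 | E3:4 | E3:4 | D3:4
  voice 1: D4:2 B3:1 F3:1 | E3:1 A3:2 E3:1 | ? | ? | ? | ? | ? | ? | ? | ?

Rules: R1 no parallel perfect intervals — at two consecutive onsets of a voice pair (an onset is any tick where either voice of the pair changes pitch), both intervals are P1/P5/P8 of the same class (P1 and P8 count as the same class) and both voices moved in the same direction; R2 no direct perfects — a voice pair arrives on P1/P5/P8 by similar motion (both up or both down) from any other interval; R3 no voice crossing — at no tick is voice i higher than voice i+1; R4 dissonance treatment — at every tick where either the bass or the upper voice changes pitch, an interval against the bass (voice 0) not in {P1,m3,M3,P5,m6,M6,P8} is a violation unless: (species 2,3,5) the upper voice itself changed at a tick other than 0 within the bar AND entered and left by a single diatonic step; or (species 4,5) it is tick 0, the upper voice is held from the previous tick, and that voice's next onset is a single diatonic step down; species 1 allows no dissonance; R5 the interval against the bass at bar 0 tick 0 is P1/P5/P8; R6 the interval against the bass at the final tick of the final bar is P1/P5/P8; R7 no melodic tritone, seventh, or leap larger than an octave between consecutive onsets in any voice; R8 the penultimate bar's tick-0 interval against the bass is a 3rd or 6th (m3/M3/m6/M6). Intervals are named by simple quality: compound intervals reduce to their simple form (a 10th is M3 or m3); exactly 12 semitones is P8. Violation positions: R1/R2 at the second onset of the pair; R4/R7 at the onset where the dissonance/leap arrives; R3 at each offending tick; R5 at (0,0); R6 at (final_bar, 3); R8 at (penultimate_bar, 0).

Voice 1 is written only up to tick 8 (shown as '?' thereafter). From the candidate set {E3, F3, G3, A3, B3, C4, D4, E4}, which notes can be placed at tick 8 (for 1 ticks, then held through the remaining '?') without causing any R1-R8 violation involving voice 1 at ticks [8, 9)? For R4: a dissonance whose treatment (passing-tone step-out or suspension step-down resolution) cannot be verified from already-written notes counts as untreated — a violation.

E3: legal
F3: violates R4
G3: legal
A3: violates R4
B3: violates R2
C4: legal
D4: violates R4,R7
E4: violates R2

{C4, E3, G3}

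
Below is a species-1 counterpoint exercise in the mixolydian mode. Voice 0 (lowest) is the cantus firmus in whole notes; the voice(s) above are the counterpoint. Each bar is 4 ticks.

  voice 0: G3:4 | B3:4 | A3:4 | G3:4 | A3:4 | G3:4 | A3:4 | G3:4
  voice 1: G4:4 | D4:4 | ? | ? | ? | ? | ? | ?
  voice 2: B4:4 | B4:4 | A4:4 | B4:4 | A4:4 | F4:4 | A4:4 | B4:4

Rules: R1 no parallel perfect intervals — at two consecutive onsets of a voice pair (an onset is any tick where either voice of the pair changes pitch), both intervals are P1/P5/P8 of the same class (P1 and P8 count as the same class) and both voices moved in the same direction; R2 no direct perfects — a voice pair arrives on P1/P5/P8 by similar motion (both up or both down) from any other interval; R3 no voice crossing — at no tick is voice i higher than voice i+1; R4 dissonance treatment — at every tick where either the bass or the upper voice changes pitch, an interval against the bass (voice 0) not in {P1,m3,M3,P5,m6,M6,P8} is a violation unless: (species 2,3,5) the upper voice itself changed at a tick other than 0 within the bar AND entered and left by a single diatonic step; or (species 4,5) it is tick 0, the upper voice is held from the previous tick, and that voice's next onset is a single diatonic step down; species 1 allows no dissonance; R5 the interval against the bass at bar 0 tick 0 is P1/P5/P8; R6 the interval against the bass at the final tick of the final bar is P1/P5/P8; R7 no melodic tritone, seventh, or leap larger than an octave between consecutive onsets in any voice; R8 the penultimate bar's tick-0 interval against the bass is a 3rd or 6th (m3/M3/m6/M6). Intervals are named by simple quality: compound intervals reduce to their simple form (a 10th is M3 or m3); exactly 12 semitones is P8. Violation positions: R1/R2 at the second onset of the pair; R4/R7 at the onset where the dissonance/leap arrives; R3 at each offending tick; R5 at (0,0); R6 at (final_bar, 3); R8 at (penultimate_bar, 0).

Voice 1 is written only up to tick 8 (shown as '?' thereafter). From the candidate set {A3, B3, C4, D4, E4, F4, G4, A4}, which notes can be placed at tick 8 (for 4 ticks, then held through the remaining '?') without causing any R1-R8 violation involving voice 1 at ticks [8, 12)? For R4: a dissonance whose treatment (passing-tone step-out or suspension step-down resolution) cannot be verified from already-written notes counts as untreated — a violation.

{A4, C4, E4, F4}

A3: violates R2
B3: violates R4
C4: legal
D4: violates R4
E4: legal
F4: legal
G4: violates R4
A4: legal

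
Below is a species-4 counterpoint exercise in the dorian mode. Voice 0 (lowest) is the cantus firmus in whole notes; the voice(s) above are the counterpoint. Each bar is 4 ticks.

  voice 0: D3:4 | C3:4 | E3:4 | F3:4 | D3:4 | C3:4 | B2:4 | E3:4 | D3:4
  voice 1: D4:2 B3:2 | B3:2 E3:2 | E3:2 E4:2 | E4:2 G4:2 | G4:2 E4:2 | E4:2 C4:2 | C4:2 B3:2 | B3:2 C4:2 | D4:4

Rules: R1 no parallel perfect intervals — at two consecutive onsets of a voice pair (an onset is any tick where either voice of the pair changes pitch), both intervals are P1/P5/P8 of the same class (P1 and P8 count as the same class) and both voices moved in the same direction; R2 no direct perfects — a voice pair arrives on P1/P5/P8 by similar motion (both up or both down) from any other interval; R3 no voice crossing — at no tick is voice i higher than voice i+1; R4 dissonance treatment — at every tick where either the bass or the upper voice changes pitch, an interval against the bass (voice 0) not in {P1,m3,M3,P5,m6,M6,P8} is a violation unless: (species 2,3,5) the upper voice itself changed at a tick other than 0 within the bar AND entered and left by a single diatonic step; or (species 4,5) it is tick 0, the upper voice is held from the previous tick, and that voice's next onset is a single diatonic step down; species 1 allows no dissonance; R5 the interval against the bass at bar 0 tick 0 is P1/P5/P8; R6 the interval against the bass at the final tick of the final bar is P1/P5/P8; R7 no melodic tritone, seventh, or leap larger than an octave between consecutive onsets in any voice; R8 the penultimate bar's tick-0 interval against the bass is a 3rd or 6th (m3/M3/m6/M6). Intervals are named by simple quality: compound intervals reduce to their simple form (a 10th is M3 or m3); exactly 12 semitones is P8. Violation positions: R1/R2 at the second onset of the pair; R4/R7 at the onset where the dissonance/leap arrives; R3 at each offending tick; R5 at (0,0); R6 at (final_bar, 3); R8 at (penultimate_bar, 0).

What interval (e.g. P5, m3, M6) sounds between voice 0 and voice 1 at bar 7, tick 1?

P5

voice 0=E3 voice 1=B3 -> P5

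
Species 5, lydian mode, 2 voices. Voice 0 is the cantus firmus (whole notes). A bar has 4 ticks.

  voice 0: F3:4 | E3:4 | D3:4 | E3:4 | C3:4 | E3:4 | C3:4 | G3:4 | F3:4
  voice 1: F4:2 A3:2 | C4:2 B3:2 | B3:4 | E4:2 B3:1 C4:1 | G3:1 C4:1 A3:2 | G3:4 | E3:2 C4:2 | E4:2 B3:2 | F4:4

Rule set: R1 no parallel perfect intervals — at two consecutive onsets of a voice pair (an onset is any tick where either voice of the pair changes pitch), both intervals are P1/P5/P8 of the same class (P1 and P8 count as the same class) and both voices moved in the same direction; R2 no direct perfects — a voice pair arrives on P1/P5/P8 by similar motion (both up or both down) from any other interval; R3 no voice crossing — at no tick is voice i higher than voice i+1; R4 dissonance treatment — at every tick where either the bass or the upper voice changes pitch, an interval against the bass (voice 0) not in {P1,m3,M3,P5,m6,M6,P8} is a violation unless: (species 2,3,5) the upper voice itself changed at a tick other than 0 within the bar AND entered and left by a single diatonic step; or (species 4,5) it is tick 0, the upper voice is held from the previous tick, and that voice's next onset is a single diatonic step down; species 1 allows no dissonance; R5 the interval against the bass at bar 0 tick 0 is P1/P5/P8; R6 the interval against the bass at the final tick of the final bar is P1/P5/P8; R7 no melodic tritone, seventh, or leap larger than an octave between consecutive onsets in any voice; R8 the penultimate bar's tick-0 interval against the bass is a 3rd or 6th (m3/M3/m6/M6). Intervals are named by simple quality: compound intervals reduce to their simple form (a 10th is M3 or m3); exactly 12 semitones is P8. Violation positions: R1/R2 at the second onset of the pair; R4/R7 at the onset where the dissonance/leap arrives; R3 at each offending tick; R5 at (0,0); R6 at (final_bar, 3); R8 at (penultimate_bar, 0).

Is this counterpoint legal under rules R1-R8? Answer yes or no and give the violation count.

bar 0: v0=F3 v1=F4 (P8)
bar 1: v0=E3 v1=C4 (m6)
bar 2: v0=D3 v1=B3 (M6)
bar 3: v0=E3 v1=E4 (P8)
bar 4: v0=C3 v1=G3 (P5)
bar 5: v0=E3 v1=G3 (m3)
bar 6: v0=C3 v1=E3 (M3)
bar 7: v0=G3 v1=E4 (M6)
bar 8: v0=F3 v1=F4 (P8)
  R2 @ bar3.0: D3/B3 M6 -> E3/E4 P8 similar
  R2 @ bar4.0: E3/C4 m6 -> C3/G3 P5 similar
  R7 @ bar8.0: B3->F4 leap 6st

No (3 violations)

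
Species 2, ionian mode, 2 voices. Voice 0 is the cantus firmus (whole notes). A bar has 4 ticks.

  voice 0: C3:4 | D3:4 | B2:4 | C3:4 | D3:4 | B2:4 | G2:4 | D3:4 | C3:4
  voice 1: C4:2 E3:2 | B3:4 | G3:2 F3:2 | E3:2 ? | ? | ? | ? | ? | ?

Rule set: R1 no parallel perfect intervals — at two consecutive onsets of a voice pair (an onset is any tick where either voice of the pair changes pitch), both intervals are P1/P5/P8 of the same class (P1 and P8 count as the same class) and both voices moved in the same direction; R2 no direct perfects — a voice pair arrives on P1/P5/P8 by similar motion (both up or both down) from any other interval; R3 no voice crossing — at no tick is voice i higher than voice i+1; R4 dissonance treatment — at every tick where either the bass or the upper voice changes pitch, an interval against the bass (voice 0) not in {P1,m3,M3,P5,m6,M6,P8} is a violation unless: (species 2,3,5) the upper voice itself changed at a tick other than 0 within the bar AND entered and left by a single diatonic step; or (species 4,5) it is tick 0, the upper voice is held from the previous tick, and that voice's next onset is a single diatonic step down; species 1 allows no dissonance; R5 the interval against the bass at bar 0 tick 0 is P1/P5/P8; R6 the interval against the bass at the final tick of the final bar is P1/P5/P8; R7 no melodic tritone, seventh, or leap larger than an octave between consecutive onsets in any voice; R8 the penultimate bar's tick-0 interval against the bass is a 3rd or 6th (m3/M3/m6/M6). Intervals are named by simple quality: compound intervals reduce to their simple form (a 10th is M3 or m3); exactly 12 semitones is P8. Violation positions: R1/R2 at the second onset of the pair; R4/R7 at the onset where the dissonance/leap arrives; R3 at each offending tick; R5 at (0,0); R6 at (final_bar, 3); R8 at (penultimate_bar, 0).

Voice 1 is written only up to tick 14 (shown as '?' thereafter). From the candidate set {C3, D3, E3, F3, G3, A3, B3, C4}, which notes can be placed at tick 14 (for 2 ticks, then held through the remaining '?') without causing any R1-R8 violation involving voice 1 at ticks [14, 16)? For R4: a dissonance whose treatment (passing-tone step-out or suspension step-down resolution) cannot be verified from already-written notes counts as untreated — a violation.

C3: legal
D3: violates R4
E3: legal
F3: violates R4
G3: legal
A3: legal
B3: violates R4
C4: legal

{A3, C3, C4, E3, G3}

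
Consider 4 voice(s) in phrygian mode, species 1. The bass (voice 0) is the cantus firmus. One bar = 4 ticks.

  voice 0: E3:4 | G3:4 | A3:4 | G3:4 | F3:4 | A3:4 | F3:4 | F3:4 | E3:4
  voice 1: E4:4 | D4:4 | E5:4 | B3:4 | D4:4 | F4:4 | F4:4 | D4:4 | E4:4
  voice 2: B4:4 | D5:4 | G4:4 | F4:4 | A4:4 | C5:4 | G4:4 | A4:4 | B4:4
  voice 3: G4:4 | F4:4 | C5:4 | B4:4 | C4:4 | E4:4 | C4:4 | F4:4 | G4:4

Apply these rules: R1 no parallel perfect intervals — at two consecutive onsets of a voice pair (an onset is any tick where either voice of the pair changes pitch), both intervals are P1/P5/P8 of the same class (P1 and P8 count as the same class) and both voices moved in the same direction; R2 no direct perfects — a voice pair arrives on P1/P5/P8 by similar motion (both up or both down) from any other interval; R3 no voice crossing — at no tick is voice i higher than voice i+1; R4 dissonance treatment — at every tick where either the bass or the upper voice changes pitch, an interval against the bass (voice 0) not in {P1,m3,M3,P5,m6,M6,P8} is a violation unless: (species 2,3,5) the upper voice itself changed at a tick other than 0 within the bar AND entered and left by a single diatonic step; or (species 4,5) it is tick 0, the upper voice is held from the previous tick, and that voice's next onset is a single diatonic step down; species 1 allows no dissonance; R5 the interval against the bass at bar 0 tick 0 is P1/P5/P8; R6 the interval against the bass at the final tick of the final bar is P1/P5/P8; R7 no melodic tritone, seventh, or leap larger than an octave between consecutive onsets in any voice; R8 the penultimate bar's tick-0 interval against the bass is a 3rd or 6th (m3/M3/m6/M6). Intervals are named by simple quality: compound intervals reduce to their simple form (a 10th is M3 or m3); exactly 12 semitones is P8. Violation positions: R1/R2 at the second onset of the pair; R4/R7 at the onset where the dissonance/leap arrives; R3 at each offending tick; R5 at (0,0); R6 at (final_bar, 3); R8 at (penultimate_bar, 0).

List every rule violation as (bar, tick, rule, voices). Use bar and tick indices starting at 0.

(0, 0, R3, (2, 3))
(0, 0, R5, (0, 3))
(0, 1, R3, (2, 3))
(0, 2, R3, (2, 3))
(0, 3, R3, (2, 3))
(1, 0, R1, (0, 2))
(1, 0, R3, (2, 3))
(1, 0, R4, (0, 3))
(1, 1, R3, (2, 3))
(1, 2, R3, (2, 3))
(1, 3, R3, (2, 3))
(2, 0, R1, (0, 1))
(2, 0, R3, (1, 2))
(2, 0, R4, (0, 2))
(2, 0, R7, (1,))
(2, 1, R3, (1, 2))
(2, 2, R3, (1, 2))
(2, 3, R3, (1, 2))
(3, 0, R2, (1, 3))
(3, 0, R4, (0, 2))
(3, 0, R7, (1,))
(4, 0, R2, (0, 3))
(4, 0, R2, (1, 2))
(4, 0, R3, (2, 3))
(4, 0, R7, (3,))
(4, 1, R3, (2, 3))
(4, 2, R3, (2, 3))
(4, 3, R3, (2, 3))
(5, 0, R1, (0, 3))
(5, 0, R1, (1, 2))
(5, 0, R3, (2, 3))
(5, 1, R3, (2, 3))
(5, 2, R3, (2, 3))
(5, 3, R3, (2, 3))
(6, 0, R1, (0, 3))
(6, 0, R2, (2, 3))
(6, 0, R3, (2, 3))
(6, 0, R4, (0, 2))
(6, 1, R3, (2, 3))
(6, 2, R3, (2, 3))
(6, 3, R3, (2, 3))
(7, 0, R3, (2, 3))
(7, 0, R8, (0, 3))
(7, 1, R3, (2, 3))
(7, 2, R3, (2, 3))
(7, 3, R3, (2, 3))
(8, 0, R1, (1, 2))
(8, 0, R3, (2, 3))
(8, 1, R3, (2, 3))
(8, 2, R3, (2, 3))
(8, 3, R3, (2, 3))
(8, 3, R6, (0, 3))

bar 0: v0=E3 v1=E4 v2=B4 v3=G4 downbeat m3
bar 1: v0=G3 v1=D4 v2=D5 v3=F4 downbeat m7
bar 2: v0=A3 v1=E5 v2=G4 v3=C5 downbeat m3
bar 3: v0=G3 v1=B3 v2=F4 v3=B4 downbeat M3
bar 4: v0=F3 v1=D4 v2=A4 v3=C4 downbeat P5
bar 5: v0=A3 v1=F4 v2=C5 v3=E4 downbeat P5
bar 6: v0=F3 v1=F4 v2=G4 v3=C4 downbeat P5
bar 7: v0=F3 v1=D4 v2=A4 v3=F4 downbeat P8
bar 8: v0=E3 v1=E4 v2=B4 v3=G4 downbeat m3
  -> R3 @ bar 0 tick 0 v(2, 3): B4 above G4
  -> R5 @ bar 0 tick 0 v(0, 3): opens on m3
  -> R3 @ bar 0 tick 1 v(2, 3): B4 above G4
  -> R3 @ bar 0 tick 2 v(2, 3): B4 above G4
  -> R3 @ bar 0 tick 3 v(2, 3): B4 above G4
  -> R1 @ bar 1 tick 0 v(0, 2): E3/B4 P5 -> G3/D5 P5 similar
  -> R3 @ bar 1 tick 0 v(2, 3): D5 above F4
  -> R4 @ bar 1 tick 0 v(0, 3): G3/F4 m7 untreated
  -> R3 @ bar 1 tick 1 v(2, 3): D5 above F4
  -> R3 @ bar 1 tick 2 v(2, 3): D5 above F4
  -> R3 @ bar 1 tick 3 v(2, 3): D5 above F4
  -> R1 @ bar 2 tick 0 v(0, 1): G3/D4 P5 -> A3/E5 P5 similar
  -> R3 @ bar 2 tick 0 v(1, 2): E5 above G4
  -> R4 @ bar 2 tick 0 v(0, 2): A3/G4 m7 untreated
  -> R7 @ bar 2 tick 0 v(1,): D4->E5 leap 14st
  -> R3 @ bar 2 tick 1 v(1, 2): E5 above G4
  -> R3 @ bar 2 tick 2 v(1, 2): E5 above G4
  -> R3 @ bar 2 tick 3 v(1, 2): E5 above G4
  -> R2 @ bar 3 tick 0 v(1, 3): E5/C5 M3 -> B3/B4 P8 similar
  -> R4 @ bar 3 tick 0 v(0, 2): G3/F4 m7 untreated
  -> R7 @ bar 3 tick 0 v(1,): E5->B3 leap 17st
  -> R2 @ bar 4 tick 0 v(0, 3): G3/B4 M3 -> F3/C4 P5 similar
  -> R2 @ bar 4 tick 0 v(1, 2): B3/F4 TT -> D4/A4 P5 similar
  -> R3 @ bar 4 tick 0 v(2, 3): A4 above C4
  -> R7 @ bar 4 tick 0 v(3,): B4->C4 leap 11st
  -> R3 @ bar 4 tick 1 v(2, 3): A4 above C4
  -> R3 @ bar 4 tick 2 v(2, 3): A4 above C4
  -> R3 @ bar 4 tick 3 v(2, 3): A4 above C4
  -> R1 @ bar 5 tick 0 v(0, 3): F3/C4 P5 -> A3/E4 P5 similar
  -> R1 @ bar 5 tick 0 v(1, 2): D4/A4 P5 -> F4/C5 P5 similar
  -> R3 @ bar 5 tick 0 v(2, 3): C5 above E4
  -> R3 @ bar 5 tick 1 v(2, 3): C5 above E4
  -> R3 @ bar 5 tick 2 v(2, 3): C5 above E4
  -> R3 @ bar 5 tick 3 v(2, 3): C5 above E4
  -> R1 @ bar 6 tick 0 v(0, 3): A3/E4 P5 -> F3/C4 P5 similar
  -> R2 @ bar 6 tick 0 v(2, 3): C5/E4 m6 -> G4/C4 P5 similar
  -> R3 @ bar 6 tick 0 v(2, 3): G4 above C4
  -> R4 @ bar 6 tick 0 v(0, 2): F3/G4 M2 untreated
  -> R3 @ bar 6 tick 1 v(2, 3): G4 above C4
  -> R3 @ bar 6 tick 2 v(2, 3): G4 above C4
  -> R3 @ bar 6 tick 3 v(2, 3): G4 above C4
  -> R3 @ bar 7 tick 0 v(2, 3): A4 above F4
  -> R8 @ bar 7 tick 0 v(0, 3): penult P8 not 3rd/6th
  -> R3 @ bar 7 tick 1 v(2, 3): A4 above F4
  -> R3 @ bar 7 tick 2 v(2, 3): A4 above F4
  -> R3 @ bar 7 tick 3 v(2, 3): A4 above F4
  -> R1 @ bar 8 tick 0 v(1, 2): D4/A4 P5 -> E4/B4 P5 similar
  -> R3 @ bar 8 tick 0 v(2, 3): B4 above G4
  -> R3 @ bar 8 tick 1 v(2, 3): B4 above G4
  -> R3 @ bar 8 tick 2 v(2, 3): B4 above G4
  -> R3 @ bar 8 tick 3 v(2, 3): B4 above G4
  -> R6 @ bar 8 tick 3 v(0, 3): closes on m3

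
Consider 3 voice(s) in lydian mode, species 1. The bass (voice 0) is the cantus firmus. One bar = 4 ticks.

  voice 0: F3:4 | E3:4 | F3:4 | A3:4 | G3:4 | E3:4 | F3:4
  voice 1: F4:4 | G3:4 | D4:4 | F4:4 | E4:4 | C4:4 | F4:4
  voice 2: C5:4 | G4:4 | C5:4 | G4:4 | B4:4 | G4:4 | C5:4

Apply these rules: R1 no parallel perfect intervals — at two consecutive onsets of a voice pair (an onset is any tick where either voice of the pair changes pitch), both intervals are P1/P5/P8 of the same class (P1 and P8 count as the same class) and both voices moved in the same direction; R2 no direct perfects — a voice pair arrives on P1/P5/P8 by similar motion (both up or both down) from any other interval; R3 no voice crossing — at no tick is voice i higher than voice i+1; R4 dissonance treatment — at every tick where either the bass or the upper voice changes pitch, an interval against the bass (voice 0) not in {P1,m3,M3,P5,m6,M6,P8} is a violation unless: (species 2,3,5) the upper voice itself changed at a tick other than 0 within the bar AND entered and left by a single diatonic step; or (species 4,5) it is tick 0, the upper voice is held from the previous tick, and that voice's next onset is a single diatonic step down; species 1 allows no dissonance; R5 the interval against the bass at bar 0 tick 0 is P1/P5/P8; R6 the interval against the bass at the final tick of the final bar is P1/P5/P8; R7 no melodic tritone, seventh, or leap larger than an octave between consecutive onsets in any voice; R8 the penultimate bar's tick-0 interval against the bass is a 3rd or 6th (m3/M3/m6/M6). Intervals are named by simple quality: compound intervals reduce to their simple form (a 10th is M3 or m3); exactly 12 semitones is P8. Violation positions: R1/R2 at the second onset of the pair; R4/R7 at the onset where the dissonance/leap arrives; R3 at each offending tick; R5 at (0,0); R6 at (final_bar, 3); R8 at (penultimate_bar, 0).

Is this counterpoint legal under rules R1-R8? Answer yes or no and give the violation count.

No (8 violations)

bar 0: v0=F3 v1=F4 v2=C5 (P5)
bar 1: v0=E3 v1=G3 v2=G4 (m3)
bar 2: v0=F3 v1=D4 v2=C5 (P5)
bar 3: v0=A3 v1=F4 v2=G4 (m7)
bar 4: v0=G3 v1=E4 v2=B4 (M3)
bar 5: v0=E3 v1=C4 v2=G4 (m3)
bar 6: v0=F3 v1=F4 v2=C5 (P5)
  R2 @ bar1.0: F4/C5 P5 -> G3/G4 P8 similar
  R7 @ bar1.0: F4->G3 leap 10st
  R2 @ bar2.0: E3/G4 m3 -> F3/C5 P5 similar
  R4 @ bar3.0: A3/G4 m7 untreated
  R1 @ bar5.0: E4/B4 P5 -> C4/G4 P5 similar
  R1 @ bar6.0: C4/G4 P5 -> F4/C5 P5 similar
  R2 @ bar6.0: E3/C4 m6 -> F3/F4 P8 similar
  R2 @ bar6.0: E3/G4 m3 -> F3/C5 P5 similar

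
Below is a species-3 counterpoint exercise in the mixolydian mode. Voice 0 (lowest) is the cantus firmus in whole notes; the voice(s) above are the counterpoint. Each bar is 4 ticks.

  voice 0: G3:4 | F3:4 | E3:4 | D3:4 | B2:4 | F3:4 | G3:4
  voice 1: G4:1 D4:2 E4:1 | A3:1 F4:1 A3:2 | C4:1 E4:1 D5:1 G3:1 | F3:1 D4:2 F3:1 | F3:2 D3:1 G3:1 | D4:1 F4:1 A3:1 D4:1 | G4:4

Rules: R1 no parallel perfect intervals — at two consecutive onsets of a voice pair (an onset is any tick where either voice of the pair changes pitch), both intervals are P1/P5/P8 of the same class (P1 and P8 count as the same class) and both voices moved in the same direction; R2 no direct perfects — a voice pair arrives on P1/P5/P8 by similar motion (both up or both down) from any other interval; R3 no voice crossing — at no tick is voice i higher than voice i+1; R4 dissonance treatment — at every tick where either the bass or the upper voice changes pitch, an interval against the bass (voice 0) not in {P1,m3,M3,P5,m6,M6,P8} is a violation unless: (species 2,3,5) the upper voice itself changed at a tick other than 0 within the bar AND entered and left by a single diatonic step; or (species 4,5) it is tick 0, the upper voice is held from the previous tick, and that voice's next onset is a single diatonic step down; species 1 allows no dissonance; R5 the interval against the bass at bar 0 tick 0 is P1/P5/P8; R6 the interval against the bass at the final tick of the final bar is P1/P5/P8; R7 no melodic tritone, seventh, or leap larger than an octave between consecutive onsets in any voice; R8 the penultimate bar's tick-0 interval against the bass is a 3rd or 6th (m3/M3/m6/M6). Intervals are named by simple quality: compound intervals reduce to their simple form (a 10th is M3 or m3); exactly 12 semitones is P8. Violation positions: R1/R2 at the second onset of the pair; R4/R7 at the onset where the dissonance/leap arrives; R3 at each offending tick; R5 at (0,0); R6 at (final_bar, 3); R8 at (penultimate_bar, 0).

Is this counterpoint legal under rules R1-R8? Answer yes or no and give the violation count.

bar 0: v0=G3 v1=G4 (P8)
bar 1: v0=F3 v1=A3 (M3)
bar 2: v0=E3 v1=C4 (m6)
bar 3: v0=D3 v1=F3 (m3)
bar 4: v0=B2 v1=F3 (TT)
bar 5: v0=F3 v1=D4 (M6)
bar 6: v0=G3 v1=G4 (P8)
  R4 @ bar2.2: E3/D5 m7 untreated
  R7 @ bar2.2: E4->D5 leap 10st
  R7 @ bar2.3: D5->G3 leap 19st
  R4 @ bar4.0: B2/F3 TT untreated
  R7 @ bar5.0: B2->F3 leap 6st
  R2 @ bar6.0: F3/D4 M6 -> G3/G4 P8 similar

No (6 violations)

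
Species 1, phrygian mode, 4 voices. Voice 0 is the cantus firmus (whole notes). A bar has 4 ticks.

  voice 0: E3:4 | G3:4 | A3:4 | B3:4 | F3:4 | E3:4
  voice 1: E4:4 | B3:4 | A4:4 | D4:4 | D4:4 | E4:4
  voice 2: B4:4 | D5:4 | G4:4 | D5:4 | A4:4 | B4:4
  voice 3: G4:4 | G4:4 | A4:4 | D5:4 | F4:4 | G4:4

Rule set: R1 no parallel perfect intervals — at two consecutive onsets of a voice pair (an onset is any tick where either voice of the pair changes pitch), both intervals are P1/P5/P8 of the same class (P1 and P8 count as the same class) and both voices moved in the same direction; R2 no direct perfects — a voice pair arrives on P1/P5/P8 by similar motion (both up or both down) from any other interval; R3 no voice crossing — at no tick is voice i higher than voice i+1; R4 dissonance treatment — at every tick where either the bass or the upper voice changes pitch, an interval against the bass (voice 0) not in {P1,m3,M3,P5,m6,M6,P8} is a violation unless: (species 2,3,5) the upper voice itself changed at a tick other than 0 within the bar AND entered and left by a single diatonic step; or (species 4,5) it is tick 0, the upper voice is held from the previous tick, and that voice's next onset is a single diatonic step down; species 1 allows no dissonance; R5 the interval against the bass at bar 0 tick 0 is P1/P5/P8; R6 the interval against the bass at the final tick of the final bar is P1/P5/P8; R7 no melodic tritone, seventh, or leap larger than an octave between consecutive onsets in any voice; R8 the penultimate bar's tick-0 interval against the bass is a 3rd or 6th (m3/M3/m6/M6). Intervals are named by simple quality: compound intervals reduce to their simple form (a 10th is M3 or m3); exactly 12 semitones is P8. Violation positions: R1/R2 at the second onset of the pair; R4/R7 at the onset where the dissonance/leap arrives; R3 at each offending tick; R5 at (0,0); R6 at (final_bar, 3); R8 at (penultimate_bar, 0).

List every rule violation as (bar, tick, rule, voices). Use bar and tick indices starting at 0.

(0, 0, R3, (2, 3))
(0, 0, R5, (0, 3))
(0, 1, R3, (2, 3))
(0, 2, R3, (2, 3))
(0, 3, R3, (2, 3))
(1, 0, R1, (0, 2))
(1, 0, R3, (2, 3))
(1, 1, R3, (2, 3))
(1, 2, R3, (2, 3))
(1, 3, R3, (2, 3))
(2, 0, R1, (0, 3))
(2, 0, R2, (0, 1))
(2, 0, R2, (1, 3))
(2, 0, R3, (1, 2))
(2, 0, R4, (0, 2))
(2, 0, R7, (1,))
(2, 1, R3, (1, 2))
(2, 2, R3, (1, 2))
(2, 3, R3, (1, 2))
(3, 0, R2, (2, 3))
(4, 0, R2, (0, 3))
(4, 0, R3, (2, 3))
(4, 0, R7, (0,))
(4, 0, R8, (0, 3))
(4, 1, R3, (2, 3))
(4, 2, R3, (2, 3))
(4, 3, R3, (2, 3))
(5, 0, R1, (1, 2))
(5, 0, R3, (2, 3))
(5, 1, R3, (2, 3))
(5, 2, R3, (2, 3))
(5, 3, R3, (2, 3))
(5, 3, R6, (0, 3))

bar 0: v0=E3 v1=E4 v2=B4 v3=G4 downbeat m3
bar 1: v0=G3 v1=B3 v2=D5 v3=G4 downbeat P8
bar 2: v0=A3 v1=A4 v2=G4 v3=A4 downbeat P8
bar 3: v0=B3 v1=D4 v2=D5 v3=D5 downbeat m3
bar 4: v0=F3 v1=D4 v2=A4 v3=F4 downbeat P8
bar 5: v0=E3 v1=E4 v2=B4 v3=G4 downbeat m3
  -> R3 @ bar 0 tick 0 v(2, 3): B4 above G4
  -> R5 @ bar 0 tick 0 v(0, 3): opens on m3
  -> R3 @ bar 0 tick 1 v(2, 3): B4 above G4
  -> R3 @ bar 0 tick 2 v(2, 3): B4 above G4
  -> R3 @ bar 0 tick 3 v(2, 3): B4 above G4
  -> R1 @ bar 1 tick 0 v(0, 2): E3/B4 P5 -> G3/D5 P5 similar
  -> R3 @ bar 1 tick 0 v(2, 3): D5 above G4
  -> R3 @ bar 1 tick 1 v(2, 3): D5 above G4
  -> R3 @ bar 1 tick 2 v(2, 3): D5 above G4
  -> R3 @ bar 1 tick 3 v(2, 3): D5 above G4
  -> R1 @ bar 2 tick 0 v(0, 3): G3/G4 P8 -> A3/A4 P8 similar
  -> R2 @ bar 2 tick 0 v(0, 1): G3/B3 M3 -> A3/A4 P8 similar
  -> R2 @ bar 2 tick 0 v(1, 3): B3/G4 m6 -> A4/A4 P1 similar
  -> R3 @ bar 2 tick 0 v(1, 2): A4 above G4
  -> R4 @ bar 2 tick 0 v(0, 2): A3/G4 m7 untreated
  -> R7 @ bar 2 tick 0 v(1,): B3->A4 leap 10st
  -> R3 @ bar 2 tick 1 v(1, 2): A4 above G4
  -> R3 @ bar 2 tick 2 v(1, 2): A4 above G4
  -> R3 @ bar 2 tick 3 v(1, 2): A4 above G4
  -> R2 @ bar 3 tick 0 v(2, 3): G4/A4 M2 -> D5/D5 P1 similar
  -> R2 @ bar 4 tick 0 v(0, 3): B3/D5 m3 -> F3/F4 P8 similar
  -> R3 @ bar 4 tick 0 v(2, 3): A4 above F4
  -> R7 @ bar 4 tick 0 v(0,): B3->F3 leap 6st
  -> R8 @ bar 4 tick 0 v(0, 3): penult P8 not 3rd/6th
  -> R3 @ bar 4 tick 1 v(2, 3): A4 above F4
  -> R3 @ bar 4 tick 2 v(2, 3): A4 above F4
  -> R3 @ bar 4 tick 3 v(2, 3): A4 above F4
  -> R1 @ bar 5 tick 0 v(1, 2): D4/A4 P5 -> E4/B4 P5 similar
  -> R3 @ bar 5 tick 0 v(2, 3): B4 above G4
  -> R3 @ bar 5 tick 1 v(2, 3): B4 above G4
  -> R3 @ bar 5 tick 2 v(2, 3): B4 above G4
  -> R3 @ bar 5 tick 3 v(2, 3): B4 above G4
  -> R6 @ bar 5 tick 3 v(0, 3): closes on m3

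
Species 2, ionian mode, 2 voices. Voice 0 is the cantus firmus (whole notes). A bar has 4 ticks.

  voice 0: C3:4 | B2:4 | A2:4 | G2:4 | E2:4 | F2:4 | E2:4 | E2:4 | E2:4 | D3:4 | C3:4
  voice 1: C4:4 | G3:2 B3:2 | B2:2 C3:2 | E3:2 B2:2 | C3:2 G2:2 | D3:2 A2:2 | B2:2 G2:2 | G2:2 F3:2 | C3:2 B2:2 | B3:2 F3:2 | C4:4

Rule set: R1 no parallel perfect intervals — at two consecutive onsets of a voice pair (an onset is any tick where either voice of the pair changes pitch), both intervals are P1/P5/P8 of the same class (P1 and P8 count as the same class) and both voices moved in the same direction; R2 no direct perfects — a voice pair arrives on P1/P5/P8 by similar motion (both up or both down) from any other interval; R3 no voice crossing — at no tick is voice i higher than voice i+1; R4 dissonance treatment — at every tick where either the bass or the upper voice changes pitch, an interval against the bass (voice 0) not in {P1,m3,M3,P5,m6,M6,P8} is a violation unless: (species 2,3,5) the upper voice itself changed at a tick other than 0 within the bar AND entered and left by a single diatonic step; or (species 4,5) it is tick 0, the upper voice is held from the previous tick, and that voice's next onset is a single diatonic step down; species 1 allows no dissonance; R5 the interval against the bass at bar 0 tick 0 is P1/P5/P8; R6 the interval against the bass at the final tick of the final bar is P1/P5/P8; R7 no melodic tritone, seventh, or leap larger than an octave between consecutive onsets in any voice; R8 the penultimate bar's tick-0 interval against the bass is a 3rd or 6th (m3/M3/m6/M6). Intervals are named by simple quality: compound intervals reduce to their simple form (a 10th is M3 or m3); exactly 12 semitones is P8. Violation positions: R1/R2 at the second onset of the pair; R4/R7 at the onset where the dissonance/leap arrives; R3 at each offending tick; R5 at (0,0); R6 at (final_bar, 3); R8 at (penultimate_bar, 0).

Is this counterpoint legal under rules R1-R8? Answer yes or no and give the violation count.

bar 0: v0=C3 v1=C4 (P8)
bar 1: v0=B2 v1=G3 (m6)
bar 2: v0=A2 v1=B2 (M2)
bar 3: v0=G2 v1=E3 (M6)
bar 4: v0=E2 v1=C3 (m6)
bar 5: v0=F2 v1=D3 (M6)
bar 6: v0=E2 v1=B2 (P5)
bar 7: v0=E2 v1=G2 (m3)
bar 8: v0=E2 v1=C3 (m6)
bar 9: v0=D3 v1=B3 (M6)
bar 10: v0=C3 v1=C4 (P8)
  R4 @ bar2.0: A2/B2 M2 untreated
  R4 @ bar7.2: E2/F3 m2 untreated
  R7 @ bar7.2: G2->F3 leap 10st
  R7 @ bar9.0: E2->D3 leap 10st
  R7 @ bar9.2: B3->F3 leap 6st

No (5 violations)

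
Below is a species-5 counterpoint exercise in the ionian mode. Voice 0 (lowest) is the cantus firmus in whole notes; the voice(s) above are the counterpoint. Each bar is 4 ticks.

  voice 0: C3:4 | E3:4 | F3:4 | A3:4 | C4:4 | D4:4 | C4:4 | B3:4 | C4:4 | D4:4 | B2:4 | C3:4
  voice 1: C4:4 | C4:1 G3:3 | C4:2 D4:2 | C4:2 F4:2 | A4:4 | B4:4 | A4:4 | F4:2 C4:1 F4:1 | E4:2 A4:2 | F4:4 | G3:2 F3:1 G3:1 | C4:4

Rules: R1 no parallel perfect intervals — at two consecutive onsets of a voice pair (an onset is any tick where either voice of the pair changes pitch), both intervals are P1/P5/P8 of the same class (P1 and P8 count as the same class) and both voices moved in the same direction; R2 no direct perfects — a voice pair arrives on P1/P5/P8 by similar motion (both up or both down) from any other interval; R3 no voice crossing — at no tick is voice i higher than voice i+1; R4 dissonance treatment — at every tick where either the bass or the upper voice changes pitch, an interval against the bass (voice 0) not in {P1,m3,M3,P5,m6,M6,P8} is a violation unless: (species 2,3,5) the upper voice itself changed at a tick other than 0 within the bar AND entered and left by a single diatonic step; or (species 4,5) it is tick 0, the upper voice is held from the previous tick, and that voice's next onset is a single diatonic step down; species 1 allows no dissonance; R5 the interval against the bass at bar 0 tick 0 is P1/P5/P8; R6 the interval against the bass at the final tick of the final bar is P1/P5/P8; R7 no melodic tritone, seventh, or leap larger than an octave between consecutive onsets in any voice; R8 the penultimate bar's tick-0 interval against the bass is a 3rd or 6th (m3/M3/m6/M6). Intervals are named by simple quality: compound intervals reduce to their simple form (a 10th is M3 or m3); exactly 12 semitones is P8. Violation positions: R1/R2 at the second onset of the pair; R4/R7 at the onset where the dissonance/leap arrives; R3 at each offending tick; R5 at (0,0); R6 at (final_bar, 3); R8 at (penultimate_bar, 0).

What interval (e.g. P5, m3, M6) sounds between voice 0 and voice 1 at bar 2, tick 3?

M6

voice 0=F3 voice 1=D4 -> M6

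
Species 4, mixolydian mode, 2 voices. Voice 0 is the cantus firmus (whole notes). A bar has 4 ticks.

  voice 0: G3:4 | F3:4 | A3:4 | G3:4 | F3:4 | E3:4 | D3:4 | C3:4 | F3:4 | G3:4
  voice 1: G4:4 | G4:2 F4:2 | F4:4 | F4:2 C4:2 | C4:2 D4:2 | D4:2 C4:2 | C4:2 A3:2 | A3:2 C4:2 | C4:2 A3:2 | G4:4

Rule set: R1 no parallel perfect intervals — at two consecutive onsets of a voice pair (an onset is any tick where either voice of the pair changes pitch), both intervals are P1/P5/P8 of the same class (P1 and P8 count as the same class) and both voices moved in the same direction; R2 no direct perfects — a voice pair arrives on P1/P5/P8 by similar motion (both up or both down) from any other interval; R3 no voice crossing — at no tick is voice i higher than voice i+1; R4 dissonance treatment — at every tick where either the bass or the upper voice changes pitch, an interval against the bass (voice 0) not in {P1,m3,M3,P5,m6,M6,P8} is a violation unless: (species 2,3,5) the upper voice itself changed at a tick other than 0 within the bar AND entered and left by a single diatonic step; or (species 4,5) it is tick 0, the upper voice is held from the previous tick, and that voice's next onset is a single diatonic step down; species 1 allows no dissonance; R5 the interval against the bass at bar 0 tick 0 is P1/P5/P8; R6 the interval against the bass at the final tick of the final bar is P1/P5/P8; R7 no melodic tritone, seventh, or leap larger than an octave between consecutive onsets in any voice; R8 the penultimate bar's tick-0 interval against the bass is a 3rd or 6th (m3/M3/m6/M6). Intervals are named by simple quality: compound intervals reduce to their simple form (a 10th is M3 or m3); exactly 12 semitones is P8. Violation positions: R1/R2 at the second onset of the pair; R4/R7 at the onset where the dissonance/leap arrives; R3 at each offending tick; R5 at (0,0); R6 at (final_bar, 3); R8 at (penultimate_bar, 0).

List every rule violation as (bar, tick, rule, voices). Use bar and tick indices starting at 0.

bar 0: v0=G3 v1=G4 downbeat P8
bar 1: v0=F3 v1=G4 downbeat M2
bar 2: v0=A3 v1=F4 downbeat m6
bar 3: v0=G3 v1=F4 downbeat m7
bar 4: v0=F3 v1=C4 downbeat P5
bar 5: v0=E3 v1=D4 downbeat m7
bar 6: v0=D3 v1=C4 downbeat m7
bar 7: v0=C3 v1=A3 downbeat M6
bar 8: v0=F3 v1=C4 downbeat P5
bar 9: v0=G3 v1=G4 downbeat P8
  -> R4 @ bar 3 tick 0 v(0, 1): G3/F4 m7 untreated
  -> R4 @ bar 3 tick 2 v(0, 1): G3/C4 P4 untreated
  -> R4 @ bar 6 tick 0 v(0, 1): D3/C4 m7 untreated
  -> R8 @ bar 8 tick 0 v(0, 1): penult P5 not 3rd/6th
  -> R2 @ bar 9 tick 0 v(0, 1): F3/A3 M3 -> G3/G4 P8 similar
  -> R7 @ bar 9 tick 0 v(1,): A3->G4 leap 10st

(3, 0, R4, (0, 1))
(3, 2, R4, (0, 1))
(6, 0, R4, (0, 1))
(8, 0, R8, (0, 1))
(9, 0, R2, (0, 1))
(9, 0, R7, (1,))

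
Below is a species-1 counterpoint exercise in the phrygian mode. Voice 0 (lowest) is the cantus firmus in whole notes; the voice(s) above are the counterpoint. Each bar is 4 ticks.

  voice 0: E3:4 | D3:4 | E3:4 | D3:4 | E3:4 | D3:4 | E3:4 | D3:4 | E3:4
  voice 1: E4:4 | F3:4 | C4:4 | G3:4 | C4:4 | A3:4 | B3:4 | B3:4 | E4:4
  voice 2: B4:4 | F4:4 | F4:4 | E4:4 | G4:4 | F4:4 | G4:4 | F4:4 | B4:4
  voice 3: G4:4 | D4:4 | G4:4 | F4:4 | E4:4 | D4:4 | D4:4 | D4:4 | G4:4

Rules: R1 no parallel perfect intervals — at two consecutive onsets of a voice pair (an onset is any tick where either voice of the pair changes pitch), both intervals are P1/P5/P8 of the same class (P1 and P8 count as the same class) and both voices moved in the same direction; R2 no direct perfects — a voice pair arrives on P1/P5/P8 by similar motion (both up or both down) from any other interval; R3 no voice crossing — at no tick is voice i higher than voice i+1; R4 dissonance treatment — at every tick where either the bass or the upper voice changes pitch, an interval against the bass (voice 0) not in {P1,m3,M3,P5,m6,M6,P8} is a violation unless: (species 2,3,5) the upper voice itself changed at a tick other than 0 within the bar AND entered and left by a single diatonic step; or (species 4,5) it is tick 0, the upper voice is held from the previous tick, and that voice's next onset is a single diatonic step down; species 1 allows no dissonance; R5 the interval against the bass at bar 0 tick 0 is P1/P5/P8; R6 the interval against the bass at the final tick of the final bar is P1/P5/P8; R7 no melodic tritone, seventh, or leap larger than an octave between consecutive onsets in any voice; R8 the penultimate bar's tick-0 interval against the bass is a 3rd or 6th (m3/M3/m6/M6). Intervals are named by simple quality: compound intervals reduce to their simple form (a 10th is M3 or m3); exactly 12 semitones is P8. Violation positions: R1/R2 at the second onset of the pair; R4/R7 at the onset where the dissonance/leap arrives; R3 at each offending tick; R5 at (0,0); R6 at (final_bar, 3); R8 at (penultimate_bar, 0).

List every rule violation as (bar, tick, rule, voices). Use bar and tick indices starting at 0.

bar 0: v0=E3 v1=E4 v2=B4 v3=G4 downbeat m3
bar 1: v0=D3 v1=F3 v2=F4 v3=D4 downbeat P8
bar 2: v0=E3 v1=C4 v2=F4 v3=G4 downbeat m3
bar 3: v0=D3 v1=G3 v2=E4 v3=F4 downbeat m3
bar 4: v0=E3 v1=C4 v2=G4 v3=E4 downbeat P8
bar 5: v0=D3 v1=A3 v2=F4 v3=D4 downbeat P8
bar 6: v0=E3 v1=B3 v2=G4 v3=D4 downbeat m7
bar 7: v0=D3 v1=B3 v2=F4 v3=D4 downbeat P8
bar 8: v0=E3 v1=E4 v2=B4 v3=G4 downbeat m3
  -> R3 @ bar 0 tick 0 v(2, 3): B4 above G4
  -> R5 @ bar 0 tick 0 v(0, 3): opens on m3
  -> R3 @ bar 0 tick 1 v(2, 3): B4 above G4
  -> R3 @ bar 0 tick 2 v(2, 3): B4 above G4
  -> R3 @ bar 0 tick 3 v(2, 3): B4 above G4
  -> R2 @ bar 1 tick 0 v(0, 3): E3/G4 m3 -> D3/D4 P8 similar
  -> R2 @ bar 1 tick 0 v(1, 2): E4/B4 P5 -> F3/F4 P8 similar
  -> R3 @ bar 1 tick 0 v(2, 3): F4 above D4
  -> R7 @ bar 1 tick 0 v(1,): E4->F3 leap 11st
  -> R7 @ bar 1 tick 0 v(2,): B4->F4 leap 6st
  -> R3 @ bar 1 tick 1 v(2, 3): F4 above D4
  -> R3 @ bar 1 tick 2 v(2, 3): F4 above D4
  -> R3 @ bar 1 tick 3 v(2, 3): F4 above D4
  -> R2 @ bar 2 tick 0 v(1, 3): F3/D4 M6 -> C4/G4 P5 similar
  -> R4 @ bar 2 tick 0 v(0, 2): E3/F4 m2 untreated
  -> R4 @ bar 3 tick 0 v(0, 1): D3/G3 P4 untreated
  -> R4 @ bar 3 tick 0 v(0, 2): D3/E4 M2 untreated
  -> R2 @ bar 4 tick 0 v(1, 2): G3/E4 M6 -> C4/G4 P5 similar
  -> R3 @ bar 4 tick 0 v(2, 3): G4 above E4
  -> R3 @ bar 4 tick 1 v(2, 3): G4 above E4
  -> R3 @ bar 4 tick 2 v(2, 3): G4 above E4
  -> R3 @ bar 4 tick 3 v(2, 3): G4 above E4
  -> R1 @ bar 5 tick 0 v(0, 3): E3/E4 P8 -> D3/D4 P8 similar
  -> R2 @ bar 5 tick 0 v(0, 1): E3/C4 m6 -> D3/A3 P5 similar
  -> R3 @ bar 5 tick 0 v(2, 3): F4 above D4
  -> R3 @ bar 5 tick 1 v(2, 3): F4 above D4
  -> R3 @ bar 5 tick 2 v(2, 3): F4 above D4
  -> R3 @ bar 5 tick 3 v(2, 3): F4 above D4
  -> R1 @ bar 6 tick 0 v(0, 1): D3/A3 P5 -> E3/B3 P5 similar
  -> R3 @ bar 6 tick 0 v(2, 3): G4 above D4
  -> R4 @ bar 6 tick 0 v(0, 3): E3/D4 m7 untreated
  -> R3 @ bar 6 tick 1 v(2, 3): G4 above D4
  -> R3 @ bar 6 tick 2 v(2, 3): G4 above D4
  -> R3 @ bar 6 tick 3 v(2, 3): G4 above D4
  -> R3 @ bar 7 tick 0 v(2, 3): F4 above D4
  -> R8 @ bar 7 tick 0 v(0, 3): penult P8 not 3rd/6th
  -> R3 @ bar 7 tick 1 v(2, 3): F4 above D4
  -> R3 @ bar 7 tick 2 v(2, 3): F4 above D4
  -> R3 @ bar 7 tick 3 v(2, 3): F4 above D4
  -> R2 @ bar 8 tick 0 v(0, 1): D3/B3 M6 -> E3/E4 P8 similar
  -> R2 @ bar 8 tick 0 v(0, 2): D3/F4 m3 -> E3/B4 P5 similar
  -> R2 @ bar 8 tick 0 v(1, 2): B3/F4 TT -> E4/B4 P5 similar
  -> R3 @ bar 8 tick 0 v(2, 3): B4 above G4
  -> R7 @ bar 8 tick 0 v(2,): F4->B4 leap 6st
  -> R3 @ bar 8 tick 1 v(2, 3): B4 above G4
  -> R3 @ bar 8 tick 2 v(2, 3): B4 above G4
  -> R3 @ bar 8 tick 3 v(2, 3): B4 above G4
  -> R6 @ bar 8 tick 3 v(0, 3): closes on m3

(0, 0, R3, (2, 3))
(0, 0, R5, (0, 3))
(0, 1, R3, (2, 3))
(0, 2, R3, (2, 3))
(0, 3, R3, (2, 3))
(1, 0, R2, (0, 3))
(1, 0, R2, (1, 2))
(1, 0, R3, (2, 3))
(1, 0, R7, (1,))
(1, 0, R7, (2,))
(1, 1, R3, (2, 3))
(1, 2, R3, (2, 3))
(1, 3, R3, (2, 3))
(2, 0, R2, (1, 3))
(2, 0, R4, (0, 2))
(3, 0, R4, (0, 1))
(3, 0, R4, (0, 2))
(4, 0, R2, (1, 2))
(4, 0, R3, (2, 3))
(4, 1, R3, (2, 3))
(4, 2, R3, (2, 3))
(4, 3, R3, (2, 3))
(5, 0, R1, (0, 3))
(5, 0, R2, (0, 1))
(5, 0, R3, (2, 3))
(5, 1, R3, (2, 3))
(5, 2, R3, (2, 3))
(5, 3, R3, (2, 3))
(6, 0, R1, (0, 1))
(6, 0, R3, (2, 3))
(6, 0, R4, (0, 3))
(6, 1, R3, (2, 3))
(6, 2, R3, (2, 3))
(6, 3, R3, (2, 3))
(7, 0, R3, (2, 3))
(7, 0, R8, (0, 3))
(7, 1, R3, (2, 3))
(7, 2, R3, (2, 3))
(7, 3, R3, (2, 3))
(8, 0, R2, (0, 1))
(8, 0, R2, (0, 2))
(8, 0, R2, (1, 2))
(8, 0, R3, (2, 3))
(8, 0, R7, (2,))
(8, 1, R3, (2, 3))
(8, 2, R3, (2, 3))
(8, 3, R3, (2, 3))
(8, 3, R6, (0, 3))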